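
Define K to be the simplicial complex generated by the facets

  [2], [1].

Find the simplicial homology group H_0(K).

H_0 = Z^2.

Fix the vertex order 1 < 2 and write every simplex with vertices in increasing order. Then dim K = 0 and the simplices of K are:

  0-simplices (2): [1], [2]

giving chain groups C_0 ≅ Z^2.

From H_k ≅ ker(∂_k) / im(∂_{k+1}) we obtain:

  H_0: rank C_0 − rank ∂_1 = 2 − 0 = 2, and there is no ∂_1, so H_0 ≅ Z^2.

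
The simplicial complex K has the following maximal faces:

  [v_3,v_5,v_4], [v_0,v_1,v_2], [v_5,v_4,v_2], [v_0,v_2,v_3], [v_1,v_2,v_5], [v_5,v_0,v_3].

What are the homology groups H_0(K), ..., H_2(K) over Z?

H_0 ≅ Z,  H_1 ≅ Z,  H_2 = 0.

Order the vertices as v_0 < v_1 < v_2 < v_3 < v_4 < v_5. Listing each simplex with vertices in this order, K has dimension 2 with simplices:

  0-simplices (6): [v_0], [v_1], [v_2], [v_3], [v_4], [v_5]
  1-simplices (12): [v_0,v_1], [v_0,v_2], [v_0,v_3], [v_0,v_5], [v_1,v_2], [v_1,v_5], [v_2,v_3], [v_2,v_4], [v_2,v_5], [v_3,v_4], [v_3,v_5], [v_4,v_5]
  2-simplices (6): [v_0,v_1,v_2], [v_0,v_2,v_3], [v_0,v_3,v_5], [v_1,v_2,v_5], [v_2,v_4,v_5], [v_3,v_4,v_5]

giving chain groups C_0 ≅ Z^6, C_1 ≅ Z^12, C_2 ≅ Z^6.

The boundary map ∂_1: C_1 → C_0 sends each edge [p,q] (with p < q) to q − p.
The resulting 6×12 matrix has rank 5, and its Smith normal form has invariant factors (1,1,1,1,1).

The boundary map ∂_2: C_2 → C_1 acts by ∂[p,q,r] = [q,r] − [p,r] + [p,q]. For instance
  ∂[v_0,v_1,v_2] = [v_1,v_2] − [v_0,v_2] + [v_0,v_1],
  ∂[v_0,v_3,v_5] = [v_3,v_5] − [v_0,v_5] + [v_0,v_3].
As a 12×6 matrix over Z this has rank 6, with invariant factors (1,1,1,1,1,1).

From H_k ≅ ker(∂_k) / im(∂_{k+1}) we obtain:

  H_0: rank C_0 − rank ∂_1 = 6 − 5 = 1, and the invariant factors of ∂_1 are all 1, so H_0 = Z.
  H_1: rank ker ∂_1 − rank ∂_2 = (12 − 5) − 6 = 1, and the invariant factors of ∂_2 are all 1, so H_1 = Z.
  H_2: rank ker ∂_2 − rank ∂_3 = (6 − 6) − 0 = 0, and there is no ∂_3, so H_2 = 0.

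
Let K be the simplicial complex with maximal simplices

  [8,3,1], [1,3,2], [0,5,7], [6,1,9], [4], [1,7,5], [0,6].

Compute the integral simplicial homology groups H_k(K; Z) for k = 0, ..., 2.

H_0 = Z^2,  H_1 = Z,  H_2 = 0.

Take the total order 0 < 1 < 2 < 3 < 4 < 5 < 6 < 7 < 8 < 9 on the vertex set. Then K (dimension 2) consists of the simplices:

  0-simplices (10): [0], [1], [2], [3], [4], [5], [6], [7], [8], [9]
  1-simplices (14): [0,5], [0,6], [0,7], [1,2], [1,3], [1,5], [1,6], [1,7], [1,8], [1,9], [2,3], [3,8], [5,7], [6,9]
  2-simplices (5): [0,5,7], [1,2,3], [1,3,8], [1,5,7], [1,6,9]

so the chain groups are C_0 ≅ Z^10, C_1 ≅ Z^14, C_2 ≅ Z^5.

∂_1: C_1 → C_0 maps an edge to its endpoints' difference, ∂[p,q] = q − p. For instance
  ∂[1,8] = [8] − [1].
This gives a 10×14 integer matrix of rank 8; reducing to Smith normal form yields diagonal entries (1,1,1,1,1,1,1,1).

∂_2: C_2 → C_1 maps a triangle to the signed sum of its edges. For instance
  ∂[1,3,8] = [3,8] − [1,8] + [1,3],
  ∂[1,5,7] = [5,7] − [1,7] + [1,5].
The 14×5 boundary matrix has rank 5 and Smith normal form diag(1,1,1,1,1).

Computing H_k = (kernel of ∂_k) / (image of ∂_{k+1}):

  H_0: rank C_0 − rank ∂_1 = 10 − 8 = 2, and the invariant factors of ∂_1 are all 1, so H_0 ≅ Z^2.
  H_1: rank ker ∂_1 − rank ∂_2 = (14 − 8) − 5 = 1, and the invariant factors of ∂_2 are all 1, so H_1 ≅ Z.
  H_2: rank ker ∂_2 − rank ∂_3 = (5 − 5) − 0 = 0, and there is no ∂_3, so H_2 ≅ 0.

As a check, the Euler characteristic is 10 − 14 + 5 = 1, which agrees with 2 − 1 + 0 = 1.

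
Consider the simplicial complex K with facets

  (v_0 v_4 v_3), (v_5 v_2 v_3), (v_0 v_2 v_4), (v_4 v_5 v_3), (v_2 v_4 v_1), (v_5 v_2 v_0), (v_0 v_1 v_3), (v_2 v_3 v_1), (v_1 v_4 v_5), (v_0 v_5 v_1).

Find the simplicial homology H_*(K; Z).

Order the vertices as v_0 < v_1 < v_2 < v_3 < v_4 < v_5. Listing each simplex with vertices in this order, K has dimension 2 with simplices:

  0-simplices (6): [v_0], [v_1], [v_2], [v_3], [v_4], [v_5]
  1-simplices (15): (15 of them)
  2-simplices (10): [v_0,v_1,v_3], [v_0,v_1,v_5], [v_0,v_2,v_4], [v_0,v_2,v_5], [v_0,v_3,v_4], [v_1,v_2,v_3], [v_1,v_2,v_4], [v_1,v_4,v_5], [v_2,v_3,v_5], [v_3,v_4,v_5]

so the chain groups are C_0 ≅ Z^6, C_1 ≅ Z^15, C_2 ≅ Z^10.

Boundary ∂_1: C_1 → C_0 maps an edge to its endpoints' difference, ∂[p,q] = q − p. For instance
  ∂[v_4,v_5] = [v_5] − [v_4].
The 6×15 boundary matrix has rank 5 and Smith normal form diag(1,1,1,1,1).

Boundary ∂_2: C_2 → C_1 sends each 2-simplex [p,q,r] to [q,r] − [p,r] + [p,q]. For instance
  ∂[v_2,v_3,v_5] = [v_3,v_5] − [v_2,v_5] + [v_2,v_3],
  ∂[v_0,v_3,v_4] = [v_3,v_4] − [v_0,v_4] + [v_0,v_3].
This gives a 15×10 integer matrix of rank 10; reducing to Smith normal form yields diagonal entries (1,1,1,1,1,1,1,1,1,2).

Computing H_k = (kernel of ∂_k) / (image of ∂_{k+1}):

  H_0: rank C_0 − rank ∂_1 = 6 − 5 = 1, and the invariant factors of ∂_1 are all 1, so H_0 = Z.
  H_1: rank ker ∂_1 − rank ∂_2 = (15 − 5) − 10 = 0, and ∂_2 has invariant factor 2 > 1, so H_1 = Z/2.
  H_2: rank ker ∂_2 − rank ∂_3 = (10 − 10) − 0 = 0, and there is no ∂_3, so H_2 = 0.

As a check, the Euler characteristic is 6 − 15 + 10 = 1, which agrees with 1 − 0 + 0 = 1.

H_0 = Z,  H_1 = Z/2,  H_2 = 0.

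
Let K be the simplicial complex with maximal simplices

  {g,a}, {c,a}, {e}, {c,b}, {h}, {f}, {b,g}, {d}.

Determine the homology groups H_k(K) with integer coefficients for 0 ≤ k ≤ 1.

Take the total order a < b < c < d < e < f < g < h on the vertex set. Then K (dimension 1) consists of the simplices:

  0-simplices (8): a, b, c, d, e, f, g, h
  1-simplices (4): ac, ag, bc, bg

Hence C_0 ≅ Z^8, C_1 ≅ Z^4.

Boundary ∂_1: C_1 → C_0 sends each edge [p,q] (with p < q) to q − p. For instance
  ∂bg = g − b.
The resulting 8×4 matrix has rank 3, and its Smith normal form has invariant factors (1,1,1).

Reading off H_k = ker ∂_k / im ∂_{k+1}:

  H_0: rank C_0 − rank ∂_1 = 8 − 3 = 5, and the invariant factors of ∂_1 are all 1, so H_0 ≅ Z^5.
  H_1: rank ker ∂_1 − rank ∂_2 = (4 − 3) − 0 = 1, and there is no ∂_2, so H_1 ≅ Z.

(K is a triangulation of the disjoint union of a set of 4 points and the circle S^1.)

H_0 = Z^5,  H_1 = Z.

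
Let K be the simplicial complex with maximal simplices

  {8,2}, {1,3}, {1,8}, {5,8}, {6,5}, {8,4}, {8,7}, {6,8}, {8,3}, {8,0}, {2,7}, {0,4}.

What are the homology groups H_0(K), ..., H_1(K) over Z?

Order the vertices as 0 < 1 < 2 < 3 < 4 < 5 < 6 < 7 < 8. Listing each simplex with vertices in this order, K has dimension 1 with simplices:

  0-simplices (9): [0], [1], [2], [3], [4], [5], [6], [7], [8]
  1-simplices (12): [0,4], [0,8], [1,3], [1,8], [2,7], [2,8], [3,8], [4,8], [5,6], [5,8], [6,8], [7,8]

giving chain groups C_0 ≅ Z^9, C_1 ≅ Z^12.

∂_1: C_1 → C_0 is given by ∂[p,q] = [q] − [p]. For instance
  ∂[6,8] = [8] − [6].
The 9×12 boundary matrix has rank 8 and Smith normal form diag(1,1,1,1,1,1,1,1).

Reading off H_k = ker ∂_k / im ∂_{k+1}:

  H_0: rank C_0 − rank ∂_1 = 9 − 8 = 1, and the invariant factors of ∂_1 are all 1, so H_0 ≅ Z.
  H_1: rank ker ∂_1 − rank ∂_2 = (12 − 8) − 0 = 4, and there is no ∂_2, so H_1 ≅ Z^4.

H_0 ≅ Z,  H_1 ≅ Z^4.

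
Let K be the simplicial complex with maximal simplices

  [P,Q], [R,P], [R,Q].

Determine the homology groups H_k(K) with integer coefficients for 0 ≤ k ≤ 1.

We work with the vertex ordering P < Q < R. The simplices of K, each written with vertices in increasing order, are:

  0-simplices (3): P, Q, R
  1-simplices (3): PQ, PR, QR

giving chain groups C_0 ≅ Z^3, C_1 ≅ Z^3.

Boundary ∂_1: C_1 → C_0 sends each edge [p,q] (with p < q) to q − p. For instance
  ∂PQ = Q − P.
The resulting 3×3 matrix has rank 2, and its Smith normal form has invariant factors (1,1).

From H_k ≅ ker(∂_k) / im(∂_{k+1}) we obtain:

  H_0: rank C_0 − rank ∂_1 = 3 − 2 = 1, and the invariant factors of ∂_1 are all 1, so H_0 = Z.
  H_1: rank ker ∂_1 − rank ∂_2 = (3 − 2) − 0 = 1, and there is no ∂_2, so H_1 = Z.

(K is a triangulation of the circle S^1.)

H_0 ≅ Z,  H_1 ≅ Z.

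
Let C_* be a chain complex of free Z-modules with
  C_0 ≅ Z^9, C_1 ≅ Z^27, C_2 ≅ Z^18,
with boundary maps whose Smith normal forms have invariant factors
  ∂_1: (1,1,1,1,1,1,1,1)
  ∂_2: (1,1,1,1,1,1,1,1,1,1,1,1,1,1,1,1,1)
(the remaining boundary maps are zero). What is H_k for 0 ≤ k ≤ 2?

H_0: b_0 = 9 − 0 − 8 = 1; torsion from ∂_1 factors > 1: none. So H_0 ≅ Z.
H_1: b_1 = 27 − 8 − 17 = 2; torsion from ∂_2 factors > 1: none. So H_1 ≅ Z^2.
H_2: b_2 = 18 − 17 − 0 = 1; torsion from ∂_3 factors > 1: none. So H_2 ≅ Z.

H_0 ≅ Z,  H_1 ≅ Z^2,  H_2 ≅ Z.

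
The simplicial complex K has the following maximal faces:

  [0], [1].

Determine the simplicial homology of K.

K has 2 vertices.
rank ∂_0 = 0, rank ∂_1 = 0 ⇒ b_0 = 2 − 0 − 0 = 2. So H_0 ≅ Z^2.

H_0 = Z^2.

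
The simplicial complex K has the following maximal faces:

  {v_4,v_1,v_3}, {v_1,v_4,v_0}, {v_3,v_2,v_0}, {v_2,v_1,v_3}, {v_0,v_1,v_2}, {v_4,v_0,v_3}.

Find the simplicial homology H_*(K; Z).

Order the vertices as v_0 < v_1 < v_2 < v_3 < v_4. Listing each simplex with vertices in this order, K has dimension 2 with simplices:

  0-simplices (5): [v_0], [v_1], [v_2], [v_3], [v_4]
  1-simplices (9): [v_0,v_1], [v_0,v_2], [v_0,v_3], [v_0,v_4], [v_1,v_2], [v_1,v_3], [v_1,v_4], [v_2,v_3], [v_3,v_4]
  2-simplices (6): [v_0,v_1,v_2], [v_0,v_1,v_4], [v_0,v_2,v_3], [v_0,v_3,v_4], [v_1,v_2,v_3], [v_1,v_3,v_4]

so the chain groups are C_0 ≅ Z^5, C_1 ≅ Z^9, C_2 ≅ Z^6.

Boundary ∂_1: C_1 → C_0 sends each edge [p,q] (with p < q) to q − p. For instance
  ∂[v_3,v_4] = [v_4] − [v_3].
This gives a 5×9 integer matrix of rank 4; reducing to Smith normal form yields diagonal entries (1,1,1,1).

Boundary ∂_2: C_2 → C_1 acts by ∂[p,q,r] = [q,r] − [p,r] + [p,q]. For instance
  ∂[v_0,v_1,v_4] = [v_1,v_4] − [v_0,v_4] + [v_0,v_1],
  ∂[v_0,v_1,v_2] = [v_1,v_2] − [v_0,v_2] + [v_0,v_1].
This gives a 9×6 integer matrix of rank 5; reducing to Smith normal form yields diagonal entries (1,1,1,1,1).

From H_k ≅ ker(∂_k) / im(∂_{k+1}) we obtain:

  H_0: rank C_0 − rank ∂_1 = 5 − 4 = 1, and the invariant factors of ∂_1 are all 1, so H_0 = Z.
  H_1: rank ker ∂_1 − rank ∂_2 = (9 − 4) − 5 = 0, and the invariant factors of ∂_2 are all 1, so H_1 = 0.
  H_2: rank ker ∂_2 − rank ∂_3 = (6 − 5) − 0 = 1, and there is no ∂_3, so H_2 = Z.

(K is a triangulation of the 2-sphere S^2.)

H_0 = Z,  H_1 = 0,  H_2 = Z.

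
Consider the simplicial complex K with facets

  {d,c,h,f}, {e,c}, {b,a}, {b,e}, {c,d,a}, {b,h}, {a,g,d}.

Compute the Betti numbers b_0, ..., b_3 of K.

We work with the vertex ordering a < b < c < d < e < f < g < h. The simplices of K, each written with vertices in increasing order, are:

  0-simplices (8): a, b, c, d, e, f, g, h
  1-simplices (14): ab, ac, ad, ag, be, bh, cd, ce, cf, ch, df, dg, dh, fh
  2-simplices (6): acd, adg, cdf, cdh, cfh, dfh
  3-simplices (1): cdfh

giving chain groups C_0 ≅ Z^8, C_1 ≅ Z^14, C_2 ≅ Z^6, C_3 ≅ Z^1.

Boundary ∂_1: C_1 → C_0 maps an edge to its endpoints' difference, ∂[p,q] = q − p. For instance
  ∂bh = h − b.
As a 8×14 matrix over Z this has rank 7, with invariant factors (1,1,1,1,1,1,1).

∂_2: C_2 → C_1 maps a triangle to the signed sum of its edges. For instance
  ∂cdf = df − cf + cd,
  ∂cfh = fh − ch + cf.
The 14×6 boundary matrix has rank 5 and Smith normal form diag(1,1,1,1,1).

Boundary ∂_3: C_3 → C_2 sends each 3-simplex σ to the alternating sum Σ_i (−1)^i (σ with its i-th vertex removed). For instance
  ∂cdfh = dfh − cfh + cdh − cdf.
The 6×1 boundary matrix has rank 1 and Smith normal form diag(1).

Now H_k = ker ∂_k / im ∂_{k+1}, so:

  H_0: rank C_0 − rank ∂_1 = 8 − 7 = 1, and the invariant factors of ∂_1 are all 1, so H_0 = Z.
  H_1: rank ker ∂_1 − rank ∂_2 = (14 − 7) − 5 = 2, and the invariant factors of ∂_2 are all 1, so H_1 = Z^2.
  H_2: rank ker ∂_2 − rank ∂_3 = (6 − 5) − 1 = 0, and the invariant factors of ∂_3 are all 1, so H_2 = 0.
  H_3: rank ker ∂_3 − rank ∂_4 = (1 − 1) − 0 = 0, and there is no ∂_4, so H_3 = 0.

Hence the Betti numbers are b_0 = 1, b_1 = 2, b_2 = 0, b_3 = 0.

b_0 = 1, b_1 = 2, b_2 = 0, b_3 = 0.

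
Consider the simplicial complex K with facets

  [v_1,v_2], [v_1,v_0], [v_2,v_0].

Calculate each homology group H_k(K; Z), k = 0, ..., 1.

K has 3 vertices, 3 edges.
rank ∂_0 = 0, rank ∂_1 = 2 ⇒ b_0 = 3 − 0 − 2 = 1; all invariant factors of ∂_1 are 1 so no torsion. So H_0 = Z.
rank ∂_1 = 2, rank ∂_2 = 0 ⇒ b_1 = 3 − 2 − 0 = 1. So H_1 = Z.

H_0 = Z,  H_1 = Z.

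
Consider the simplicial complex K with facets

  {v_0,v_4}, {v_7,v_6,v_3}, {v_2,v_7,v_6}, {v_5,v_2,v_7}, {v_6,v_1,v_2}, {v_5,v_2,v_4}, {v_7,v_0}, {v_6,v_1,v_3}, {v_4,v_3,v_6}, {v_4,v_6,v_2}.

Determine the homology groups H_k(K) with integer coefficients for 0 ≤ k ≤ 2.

H_0 ≅ Z,  H_1 ≅ Z,  H_2 = 0.

Take the total order v_0 < v_1 < v_2 < v_3 < v_4 < v_5 < v_6 < v_7 on the vertex set. Then K (dimension 2) consists of the simplices:

  0-simplices (8): [v_0], [v_1], [v_2], [v_3], [v_4], [v_5], [v_6], [v_7]
  1-simplices (16): (16 of them)
  2-simplices (8): [v_1,v_2,v_6], [v_1,v_3,v_6], [v_2,v_4,v_5], [v_2,v_4,v_6], [v_2,v_5,v_7], [v_2,v_6,v_7], [v_3,v_4,v_6], [v_3,v_6,v_7]

so the chain groups are C_0 ≅ Z^8, C_1 ≅ Z^16, C_2 ≅ Z^8.

The boundary map ∂_1: C_1 → C_0 is given by ∂[p,q] = [q] − [p]. For instance
  ∂[v_1,v_6] = [v_6] − [v_1].
As a 8×16 matrix over Z this has rank 7, with invariant factors (1,1,1,1,1,1,1).

The boundary map ∂_2: C_2 → C_1 maps a triangle to the signed sum of its edges. For instance
  ∂[v_2,v_4,v_6] = [v_4,v_6] − [v_2,v_6] + [v_2,v_4],
  ∂[v_2,v_6,v_7] = [v_6,v_7] − [v_2,v_7] + [v_2,v_6].
This gives a 16×8 integer matrix of rank 8; reducing to Smith normal form yields diagonal entries (1,1,1,1,1,1,1,1).

Computing H_k = (kernel of ∂_k) / (image of ∂_{k+1}):

  H_0: rank C_0 − rank ∂_1 = 8 − 7 = 1, and the invariant factors of ∂_1 are all 1, so H_0 = Z.
  H_1: rank ker ∂_1 − rank ∂_2 = (16 − 7) − 8 = 1, and the invariant factors of ∂_2 are all 1, so H_1 = Z.
  H_2: rank ker ∂_2 − rank ∂_3 = (8 − 8) − 0 = 0, and there is no ∂_3, so H_2 = 0.

As a check, the Euler characteristic is 8 − 16 + 8 = 0, which agrees with 1 − 1 + 0 = 0.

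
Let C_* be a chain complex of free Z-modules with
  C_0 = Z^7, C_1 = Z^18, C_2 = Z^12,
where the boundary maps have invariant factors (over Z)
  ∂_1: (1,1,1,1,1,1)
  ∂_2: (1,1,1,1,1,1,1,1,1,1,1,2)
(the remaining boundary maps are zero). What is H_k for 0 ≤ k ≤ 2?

H_0 ≅ Z,  H_1 ≅ Z/2,  H_2 = 0.

H_0: b_0 = 7 − 0 − 6 = 1; torsion from ∂_1 factors > 1: none. So H_0 ≅ Z.
H_1: b_1 = 18 − 6 − 12 = 0; torsion from ∂_2 factors > 1: [2]. So H_1 ≅ Z/2.
H_2: b_2 = 12 − 12 − 0 = 0; torsion from ∂_3 factors > 1: none. So H_2 ≅ 0.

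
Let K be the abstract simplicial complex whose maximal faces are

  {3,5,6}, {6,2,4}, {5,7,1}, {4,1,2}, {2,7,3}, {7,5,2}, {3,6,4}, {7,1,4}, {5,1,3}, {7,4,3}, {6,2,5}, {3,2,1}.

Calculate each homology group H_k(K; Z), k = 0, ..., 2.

Fix the vertex order 1 < 2 < 3 < 4 < 5 < 6 < 7 and write every simplex with vertices in increasing order. Then dim K = 2 and the simplices of K are:

  0-simplices (7): [1], [2], [3], [4], [5], [6], [7]
  1-simplices (18): [1,2], [1,3], [1,4], [1,5], [1,7], [2,3], [2,4], [2,5], [2,6], [2,7], [3,4], [3,5], [3,6], [3,7], [4,6], [4,7], [5,6], [5,7]
  2-simplices (12): [1,2,3], [1,2,4], [1,3,5], [1,4,7], [1,5,7], [2,3,7], [2,4,6], [2,5,6], [2,5,7], [3,4,6], [3,4,7], [3,5,6]

Hence C_0 ≅ Z^7, C_1 ≅ Z^18, C_2 ≅ Z^12.

∂_1: C_1 → C_0 sends each edge [p,q] (with p < q) to q − p.
The resulting 7×18 matrix has rank 6, and its Smith normal form has invariant factors (1,1,1,1,1,1).

∂_2: C_2 → C_1 sends each 2-simplex [p,q,r] to [q,r] − [p,r] + [p,q]. For instance
  ∂[1,5,7] = [5,7] − [1,7] + [1,5],
  ∂[3,5,6] = [5,6] − [3,6] + [3,5].
The 18×12 boundary matrix has rank 12 and Smith normal form diag(1,1,1,1,1,1,1,1,1,1,1,2).

Now H_k = ker ∂_k / im ∂_{k+1}, so:

  H_0: rank C_0 − rank ∂_1 = 7 − 6 = 1, and the invariant factors of ∂_1 are all 1, so H_0 = Z.
  H_1: rank ker ∂_1 − rank ∂_2 = (18 − 6) − 12 = 0, and ∂_2 has invariant factor 2 > 1, so H_1 = Z_2.
  H_2: rank ker ∂_2 − rank ∂_3 = (12 − 12) − 0 = 0, and there is no ∂_3, so H_2 = 0.

As a check, the Euler characteristic is 7 − 18 + 12 = 1, which agrees with 1 − 0 + 0 = 1.

H_0 = Z,  H_1 = Z_2,  H_2 = 0.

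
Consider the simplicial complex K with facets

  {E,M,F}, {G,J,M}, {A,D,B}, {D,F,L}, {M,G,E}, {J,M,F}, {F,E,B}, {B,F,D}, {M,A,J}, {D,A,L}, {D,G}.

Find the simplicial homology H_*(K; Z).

H_0 ≅ Z,  H_1 ≅ Z^2,  H_2 = 0.

Fix the vertex order A < B < D < E < F < G < J < L < M and write every simplex with vertices in increasing order. Then dim K = 2 and the simplices of K are:

  0-simplices (9): A, B, D, E, F, G, J, L, M
  1-simplices (20): AB, AD, AJ, AL, AM, BD, BE, BF, DF, DG, DL, EF, EG, EM, FJ, FL, FM, GJ, GM, JM
  2-simplices (10): ABD, ADL, AJM, BDF, BEF, DFL, EFM, EGM, FJM, GJM

Hence C_0 ≅ Z^9, C_1 ≅ Z^20, C_2 ≅ Z^10.

Boundary ∂_1: C_1 → C_0 sends each edge [p,q] (with p < q) to q − p.
As a 9×20 matrix over Z this has rank 8, with invariant factors (1,1,1,1,1,1,1,1).

Boundary ∂_2: C_2 → C_1 sends each 2-simplex [p,q,r] to [q,r] − [p,r] + [p,q]. For instance
  ∂EFM = FM − EM + EF,
  ∂AJM = JM − AM + AJ.
The 20×10 boundary matrix has rank 10 and Smith normal form diag(1,1,1,1,1,1,1,1,1,1).

Reading off H_k = ker ∂_k / im ∂_{k+1}:

  H_0: rank C_0 − rank ∂_1 = 9 − 8 = 1, and the invariant factors of ∂_1 are all 1, so H_0 ≅ Z.
  H_1: rank ker ∂_1 − rank ∂_2 = (20 − 8) − 10 = 2, and the invariant factors of ∂_2 are all 1, so H_1 ≅ Z^2.
  H_2: rank ker ∂_2 − rank ∂_3 = (10 − 10) − 0 = 0, and there is no ∂_3, so H_2 ≅ 0.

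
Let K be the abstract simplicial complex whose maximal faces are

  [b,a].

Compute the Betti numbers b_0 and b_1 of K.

b_0 = 1, b_1 = 0.

K has 2 vertices, 1 edge.
rank ∂_0 = 0, rank ∂_1 = 1 ⇒ b_0 = 2 − 0 − 1 = 1; all invariant factors of ∂_1 are 1 so no torsion. So H_0 ≅ Z.
rank ∂_1 = 1, rank ∂_2 = 0 ⇒ b_1 = 1 − 1 − 0 = 0. So H_1 ≅ 0.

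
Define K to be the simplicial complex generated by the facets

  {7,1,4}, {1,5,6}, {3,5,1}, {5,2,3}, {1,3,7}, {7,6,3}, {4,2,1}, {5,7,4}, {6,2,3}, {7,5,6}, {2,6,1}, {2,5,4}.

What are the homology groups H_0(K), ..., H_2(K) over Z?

H_0 ≅ Z,  H_1 ≅ Z/2,  H_2 = 0.

Fix the vertex order 1 < 2 < 3 < 4 < 5 < 6 < 7 and write every simplex with vertices in increasing order. Then dim K = 2 and the simplices of K are:

  0-simplices (7): [1], [2], [3], [4], [5], [6], [7]
  1-simplices (18): [1,2], [1,3], [1,4], [1,5], [1,6], [1,7], [2,3], [2,4], [2,5], [2,6], [3,5], [3,6], [3,7], [4,5], [4,7], [5,6], [5,7], [6,7]
  2-simplices (12): [1,2,4], [1,2,6], [1,3,5], [1,3,7], [1,4,7], [1,5,6], [2,3,5], [2,3,6], [2,4,5], [3,6,7], [4,5,7], [5,6,7]

so the chain groups are C_0 ≅ Z^7, C_1 ≅ Z^18, C_2 ≅ Z^12.

∂_1: C_1 → C_0 sends each edge [p,q] (with p < q) to q − p. For instance
  ∂[1,6] = [6] − [1].
The resulting 7×18 matrix has rank 6, and its Smith normal form has invariant factors (1,1,1,1,1,1).

Boundary ∂_2: C_2 → C_1 sends each 2-simplex [p,q,r] to [q,r] − [p,r] + [p,q]. For instance
  ∂[1,4,7] = [4,7] − [1,7] + [1,4],
  ∂[1,3,5] = [3,5] − [1,5] + [1,3].
The 18×12 boundary matrix has rank 12 and Smith normal form diag(1,1,1,1,1,1,1,1,1,1,1,2).

Now H_k = ker ∂_k / im ∂_{k+1}, so:

  H_0: rank C_0 − rank ∂_1 = 7 − 6 = 1, and the invariant factors of ∂_1 are all 1, so H_0 = Z.
  H_1: rank ker ∂_1 − rank ∂_2 = (18 − 6) − 12 = 0, and ∂_2 has invariant factor 2 > 1, so H_1 = Z/2.
  H_2: rank ker ∂_2 − rank ∂_3 = (12 − 12) − 0 = 0, and there is no ∂_3, so H_2 = 0.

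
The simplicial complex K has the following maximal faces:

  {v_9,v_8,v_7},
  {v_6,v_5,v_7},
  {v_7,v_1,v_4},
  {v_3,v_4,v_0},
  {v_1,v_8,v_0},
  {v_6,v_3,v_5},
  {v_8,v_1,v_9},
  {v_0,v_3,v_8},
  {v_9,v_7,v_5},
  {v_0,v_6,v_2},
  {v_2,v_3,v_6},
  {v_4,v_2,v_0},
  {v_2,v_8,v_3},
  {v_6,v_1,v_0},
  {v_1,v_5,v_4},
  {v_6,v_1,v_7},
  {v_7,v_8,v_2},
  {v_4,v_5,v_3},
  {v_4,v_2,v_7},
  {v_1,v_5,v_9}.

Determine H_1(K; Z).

We work with the vertex ordering v_0 < v_1 < v_2 < v_3 < v_4 < v_5 < v_6 < v_7 < v_8 < v_9. The simplices of K, each written with vertices in increasing order, are:

  0-simplices (10): [v_0], [v_1], [v_2], [v_3], [v_4], [v_5], [v_6], [v_7], [v_8], [v_9]
  1-simplices (30): (30 of them)
  2-simplices (20): (20 of them)

Hence C_0 ≅ Z^10, C_1 ≅ Z^30, C_2 ≅ Z^20.

The boundary map ∂_1: C_1 → C_0 sends each edge [p,q] (with p < q) to q − p.
This gives a 10×30 integer matrix of rank 9; reducing to Smith normal form yields diagonal entries (1,1,1,1,1,1,1,1,1).

∂_2: C_2 → C_1 maps a triangle to the signed sum of its edges. For instance
  ∂[v_1,v_6,v_7] = [v_6,v_7] − [v_1,v_7] + [v_1,v_6],
  ∂[v_1,v_4,v_7] = [v_4,v_7] − [v_1,v_7] + [v_1,v_4].
As a 30×20 matrix over Z this has rank 20, with invariant factors (1,1,1,1,1,1,1,1,1,1,1,1,1,1,1,1,1,1,1,2).

From H_k ≅ ker(∂_k) / im(∂_{k+1}) we obtain:

  H_1: rank ker ∂_1 − rank ∂_2 = (30 − 9) − 20 = 1, and ∂_2 has invariant factor 2 > 1, so H_1 ≅ Z × Z/2.

(K is a triangulation of the Klein bottle.)

H_1 = Z × Z/2.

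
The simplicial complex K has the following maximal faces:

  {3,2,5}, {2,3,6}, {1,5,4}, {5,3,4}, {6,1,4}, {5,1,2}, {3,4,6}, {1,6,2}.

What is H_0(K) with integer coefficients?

Fix the vertex order 1 < 2 < 3 < 4 < 5 < 6 and write every simplex with vertices in increasing order. Then dim K = 2 and the simplices of K are:

  0-simplices (6): [1], [2], [3], [4], [5], [6]
  1-simplices (12): [1,2], [1,4], [1,5], [1,6], [2,3], [2,5], [2,6], [3,4], [3,5], [3,6], [4,5], [4,6]
  2-simplices (8): [1,2,5], [1,2,6], [1,4,5], [1,4,6], [2,3,5], [2,3,6], [3,4,5], [3,4,6]

so the chain groups are C_0 ≅ Z^6, C_1 ≅ Z^12, C_2 ≅ Z^8.

∂_1: C_1 → C_0 is given by ∂[p,q] = [q] − [p].
The resulting 6×12 matrix has rank 5, and its Smith normal form has invariant factors (1,1,1,1,1).

The boundary map ∂_2: C_2 → C_1 acts by ∂[p,q,r] = [q,r] − [p,r] + [p,q]. For instance
  ∂[1,4,6] = [4,6] − [1,6] + [1,4],
  ∂[2,3,5] = [3,5] − [2,5] + [2,3].
This gives a 12×8 integer matrix of rank 7; reducing to Smith normal form yields diagonal entries (1,1,1,1,1,1,1).

Computing H_k = (kernel of ∂_k) / (image of ∂_{k+1}):

  H_0: rank C_0 − rank ∂_1 = 6 − 5 = 1, and the invariant factors of ∂_1 are all 1, so H_0 ≅ Z.

H_0 ≅ Z.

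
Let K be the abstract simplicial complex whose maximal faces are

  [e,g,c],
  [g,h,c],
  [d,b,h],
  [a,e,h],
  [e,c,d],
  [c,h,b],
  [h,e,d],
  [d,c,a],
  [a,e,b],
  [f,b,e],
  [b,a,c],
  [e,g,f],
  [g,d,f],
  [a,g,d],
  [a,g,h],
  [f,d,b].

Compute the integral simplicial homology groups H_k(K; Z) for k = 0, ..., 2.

Order the vertices as a < b < c < d < e < f < g < h. Listing each simplex with vertices in this order, K has dimension 2 with simplices:

  0-simplices (8): a, b, c, d, e, f, g, h
  1-simplices (24): ab, ac, ad, ae, ag, ah, bc, bd, be, bf, bh, cd, ce, cg, ch, de, df, dg, dh, ef, eg, eh, fg, gh
  2-simplices (16): abc, abe, acd, adg, aeh, agh, bch, bdf, bdh, bef, cde, ceg, cgh, deh, dfg, efg

giving chain groups C_0 ≅ Z^8, C_1 ≅ Z^24, C_2 ≅ Z^16.

The boundary map ∂_1: C_1 → C_0 maps an edge to its endpoints' difference, ∂[p,q] = q − p. For instance
  ∂cg = g − c.
The 8×24 boundary matrix has rank 7 and Smith normal form diag(1,1,1,1,1,1,1).

Boundary ∂_2: C_2 → C_1 acts by ∂[p,q,r] = [q,r] − [p,r] + [p,q]. For instance
  ∂bdf = df − bf + bd,
  ∂abe = be − ae + ab.
The 24×16 boundary matrix has rank 15 and Smith normal form diag(1,1,1,1,1,1,1,1,1,1,1,1,1,1,1).

From H_k ≅ ker(∂_k) / im(∂_{k+1}) we obtain:

  H_0: rank C_0 − rank ∂_1 = 8 − 7 = 1, and the invariant factors of ∂_1 are all 1, so H_0 ≅ Z.
  H_1: rank ker ∂_1 − rank ∂_2 = (24 − 7) − 15 = 2, and the invariant factors of ∂_2 are all 1, so H_1 ≅ Z^2.
  H_2: rank ker ∂_2 − rank ∂_3 = (16 − 15) − 0 = 1, and there is no ∂_3, so H_2 ≅ Z.

H_0 ≅ Z,  H_1 ≅ Z^2,  H_2 ≅ Z.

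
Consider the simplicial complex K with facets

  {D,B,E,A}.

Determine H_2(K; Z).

H_2 ≅ 0.

Take the total order A < B < D < E on the vertex set. Then K (dimension 3) consists of the simplices:

  0-simplices (4): A, B, D, E
  1-simplices (6): AB, AD, AE, BD, BE, DE
  2-simplices (4): ABD, ABE, ADE, BDE
  3-simplices (1): ABDE

giving chain groups C_0 ≅ Z^4, C_1 ≅ Z^6, C_2 ≅ Z^4, C_3 ≅ Z^1.

Boundary ∂_1: C_1 → C_0 sends each edge [p,q] (with p < q) to q − p.
The resulting 4×6 matrix has rank 3, and its Smith normal form has invariant factors (1,1,1).

The boundary map ∂_2: C_2 → C_1 acts by ∂[p,q,r] = [q,r] − [p,r] + [p,q]. For instance
  ∂BDE = DE − BE + BD,
  ∂ADE = DE − AE + AD.
This gives a 6×4 integer matrix of rank 3; reducing to Smith normal form yields diagonal entries (1,1,1).

∂_3: C_3 → C_2 sends each 3-simplex σ to the alternating sum Σ_i (−1)^i (σ with its i-th vertex removed). For instance
  ∂ABDE = BDE − ADE + ABE − ABD.
As a 4×1 matrix over Z this has rank 1, with invariant factors (1).

Now H_k = ker ∂_k / im ∂_{k+1}, so:

  H_2: rank ker ∂_2 − rank ∂_3 = (4 − 3) − 1 = 0, and the invariant factors of ∂_3 are all 1, so H_2 ≅ 0.

(K is a triangulation of the 3-simplex.)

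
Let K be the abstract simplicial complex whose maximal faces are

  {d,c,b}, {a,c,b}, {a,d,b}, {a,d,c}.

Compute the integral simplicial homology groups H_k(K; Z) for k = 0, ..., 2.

H_0 ≅ Z,  H_1 = 0,  H_2 ≅ Z.

Fix the vertex order a < b < c < d and write every simplex with vertices in increasing order. Then dim K = 2 and the simplices of K are:

  0-simplices (4): a, b, c, d
  1-simplices (6): ab, ac, ad, bc, bd, cd
  2-simplices (4): abc, abd, acd, bcd

Hence C_0 ≅ Z^4, C_1 ≅ Z^6, C_2 ≅ Z^4.

Boundary ∂_1: C_1 → C_0 maps an edge to its endpoints' difference, ∂[p,q] = q − p. For instance
  ∂ac = c − a.
As a 4×6 matrix over Z this has rank 3, with invariant factors (1,1,1).

The boundary map ∂_2: C_2 → C_1 maps a triangle to the signed sum of its edges. For instance
  ∂abc = bc − ac + ab,
  ∂abd = bd − ad + ab.
The resulting 6×4 matrix has rank 3, and its Smith normal form has invariant factors (1,1,1).

From H_k ≅ ker(∂_k) / im(∂_{k+1}) we obtain:

  H_0: rank C_0 − rank ∂_1 = 4 − 3 = 1, and the invariant factors of ∂_1 are all 1, so H_0 = Z.
  H_1: rank ker ∂_1 − rank ∂_2 = (6 − 3) − 3 = 0, and the invariant factors of ∂_2 are all 1, so H_1 = 0.
  H_2: rank ker ∂_2 − rank ∂_3 = (4 − 3) − 0 = 1, and there is no ∂_3, so H_2 = Z.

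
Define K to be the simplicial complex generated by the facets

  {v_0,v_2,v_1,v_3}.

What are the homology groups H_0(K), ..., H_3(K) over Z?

H_0 ≅ Z,  H_1 = 0,  H_2 = 0,  H_3 = 0.

Fix the vertex order v_0 < v_1 < v_2 < v_3 and write every simplex with vertices in increasing order. Then dim K = 3 and the simplices of K are:

  0-simplices (4): [v_0], [v_1], [v_2], [v_3]
  1-simplices (6): [v_0,v_1], [v_0,v_2], [v_0,v_3], [v_1,v_2], [v_1,v_3], [v_2,v_3]
  2-simplices (4): [v_0,v_1,v_2], [v_0,v_1,v_3], [v_0,v_2,v_3], [v_1,v_2,v_3]
  3-simplices (1): [v_0,v_1,v_2,v_3]

giving chain groups C_0 ≅ Z^4, C_1 ≅ Z^6, C_2 ≅ Z^4, C_3 ≅ Z^1.

The boundary map ∂_1: C_1 → C_0 is given by ∂[p,q] = [q] − [p]. For instance
  ∂[v_2,v_3] = [v_3] − [v_2].
This gives a 4×6 integer matrix of rank 3; reducing to Smith normal form yields diagonal entries (1,1,1).

The boundary map ∂_2: C_2 → C_1 sends each 2-simplex [p,q,r] to [q,r] − [p,r] + [p,q]. For instance
  ∂[v_0,v_1,v_2] = [v_1,v_2] − [v_0,v_2] + [v_0,v_1],
  ∂[v_0,v_2,v_3] = [v_2,v_3] − [v_0,v_3] + [v_0,v_2].
The 6×4 boundary matrix has rank 3 and Smith normal form diag(1,1,1).

Boundary ∂_3: C_3 → C_2 sends each 3-simplex σ to the alternating sum Σ_i (−1)^i (σ with its i-th vertex removed). For instance
  ∂[v_0,v_1,v_2,v_3] = [v_1,v_2,v_3] − [v_0,v_2,v_3] + [v_0,v_1,v_3] − [v_0,v_1,v_2].
The resulting 4×1 matrix has rank 1, and its Smith normal form has invariant factors (1).

Reading off H_k = ker ∂_k / im ∂_{k+1}:

  H_0: rank C_0 − rank ∂_1 = 4 − 3 = 1, and the invariant factors of ∂_1 are all 1, so H_0 = Z.
  H_1: rank ker ∂_1 − rank ∂_2 = (6 − 3) − 3 = 0, and the invariant factors of ∂_2 are all 1, so H_1 = 0.
  H_2: rank ker ∂_2 − rank ∂_3 = (4 − 3) − 1 = 0, and the invariant factors of ∂_3 are all 1, so H_2 = 0.
  H_3: rank ker ∂_3 − rank ∂_4 = (1 − 1) − 0 = 0, and there is no ∂_4, so H_3 = 0.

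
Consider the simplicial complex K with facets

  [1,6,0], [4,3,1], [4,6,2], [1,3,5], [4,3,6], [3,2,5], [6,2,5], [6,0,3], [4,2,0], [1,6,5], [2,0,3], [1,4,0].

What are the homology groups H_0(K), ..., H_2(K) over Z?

Take the total order 0 < 1 < 2 < 3 < 4 < 5 < 6 on the vertex set. Then K (dimension 2) consists of the simplices:

  0-simplices (7): [0], [1], [2], [3], [4], [5], [6]
  1-simplices (18): [0,1], [0,2], [0,3], [0,4], [0,6], [1,3], [1,4], [1,5], [1,6], [2,3], [2,4], [2,5], [2,6], [3,4], [3,5], [3,6], [4,6], [5,6]
  2-simplices (12): [0,1,4], [0,1,6], [0,2,3], [0,2,4], [0,3,6], [1,3,4], [1,3,5], [1,5,6], [2,3,5], [2,4,6], [2,5,6], [3,4,6]

so the chain groups are C_0 ≅ Z^7, C_1 ≅ Z^18, C_2 ≅ Z^12.

The boundary map ∂_1: C_1 → C_0 sends each edge [p,q] (with p < q) to q − p. For instance
  ∂[2,5] = [5] − [2].
The 7×18 boundary matrix has rank 6 and Smith normal form diag(1,1,1,1,1,1).

∂_2: C_2 → C_1 sends each 2-simplex [p,q,r] to [q,r] − [p,r] + [p,q]. For instance
  ∂[0,2,3] = [2,3] − [0,3] + [0,2],
  ∂[0,3,6] = [3,6] − [0,6] + [0,3].
As a 18×12 matrix over Z this has rank 12, with invariant factors (1,1,1,1,1,1,1,1,1,1,1,2).

Computing H_k = (kernel of ∂_k) / (image of ∂_{k+1}):

  H_0: rank C_0 − rank ∂_1 = 7 − 6 = 1, and the invariant factors of ∂_1 are all 1, so H_0 = Z.
  H_1: rank ker ∂_1 − rank ∂_2 = (18 − 6) − 12 = 0, and ∂_2 has invariant factor 2 > 1, so H_1 = Z_2.
  H_2: rank ker ∂_2 − rank ∂_3 = (12 − 12) − 0 = 0, and there is no ∂_3, so H_2 = 0.

(K is a triangulation of the real projective plane RP^2.)

H_0 = Z,  H_1 = Z_2,  H_2 = 0.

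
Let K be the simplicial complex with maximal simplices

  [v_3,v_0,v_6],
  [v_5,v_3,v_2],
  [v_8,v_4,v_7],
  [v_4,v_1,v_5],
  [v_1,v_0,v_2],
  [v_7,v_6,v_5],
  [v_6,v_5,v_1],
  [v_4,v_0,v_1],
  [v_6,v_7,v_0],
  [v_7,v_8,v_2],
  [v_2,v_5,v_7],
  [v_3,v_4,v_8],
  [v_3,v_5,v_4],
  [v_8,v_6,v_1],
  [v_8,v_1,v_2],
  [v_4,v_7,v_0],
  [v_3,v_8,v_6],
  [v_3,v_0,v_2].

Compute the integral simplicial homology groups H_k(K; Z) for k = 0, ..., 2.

H_0 ≅ Z,  H_1 ≅ Z^2,  H_2 ≅ Z.

Take the total order v_0 < v_1 < v_2 < v_3 < v_4 < v_5 < v_6 < v_7 < v_8 on the vertex set. Then K (dimension 2) consists of the simplices:

  0-simplices (9): [v_0], [v_1], [v_2], [v_3], [v_4], [v_5], [v_6], [v_7], [v_8]
  1-simplices (27): (27 of them)
  2-simplices (18): (18 of them)

Hence C_0 ≅ Z^9, C_1 ≅ Z^27, C_2 ≅ Z^18.

The boundary map ∂_1: C_1 → C_0 maps an edge to its endpoints' difference, ∂[p,q] = q − p.
The 9×27 boundary matrix has rank 8 and Smith normal form diag(1,1,1,1,1,1,1,1).

∂_2: C_2 → C_1 maps a triangle to the signed sum of its edges. For instance
  ∂[v_0,v_3,v_6] = [v_3,v_6] − [v_0,v_6] + [v_0,v_3],
  ∂[v_1,v_4,v_5] = [v_4,v_5] − [v_1,v_5] + [v_1,v_4].
The 27×18 boundary matrix has rank 17 and Smith normal form diag(1,1,1,1,1,1,1,1,1,1,1,1,1,1,1,1,1).

Now H_k = ker ∂_k / im ∂_{k+1}, so:

  H_0: rank C_0 − rank ∂_1 = 9 − 8 = 1, and the invariant factors of ∂_1 are all 1, so H_0 = Z.
  H_1: rank ker ∂_1 − rank ∂_2 = (27 − 8) − 17 = 2, and the invariant factors of ∂_2 are all 1, so H_1 = Z^2.
  H_2: rank ker ∂_2 − rank ∂_3 = (18 − 17) − 0 = 1, and there is no ∂_3, so H_2 = Z.

As a check, the Euler characteristic is 9 − 27 + 18 = 0, which agrees with 1 − 2 + 1 = 0.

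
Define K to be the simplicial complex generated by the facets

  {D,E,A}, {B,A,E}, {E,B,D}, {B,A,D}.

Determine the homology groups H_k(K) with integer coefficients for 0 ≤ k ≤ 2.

Take the total order A < B < D < E on the vertex set. Then K (dimension 2) consists of the simplices:

  0-simplices (4): A, B, D, E
  1-simplices (6): AB, AD, AE, BD, BE, DE
  2-simplices (4): ABD, ABE, ADE, BDE

giving chain groups C_0 ≅ Z^4, C_1 ≅ Z^6, C_2 ≅ Z^4.

The boundary map ∂_1: C_1 → C_0 is given by ∂[p,q] = [q] − [p]. For instance
  ∂BE = E − B.
As a 4×6 matrix over Z this has rank 3, with invariant factors (1,1,1).

The boundary map ∂_2: C_2 → C_1 sends each 2-simplex [p,q,r] to [q,r] − [p,r] + [p,q]. For instance
  ∂ABD = BD − AD + AB,
  ∂BDE = DE − BE + BD.
This gives a 6×4 integer matrix of rank 3; reducing to Smith normal form yields diagonal entries (1,1,1).

Now H_k = ker ∂_k / im ∂_{k+1}, so:

  H_0: rank C_0 − rank ∂_1 = 4 − 3 = 1, and the invariant factors of ∂_1 are all 1, so H_0 = Z.
  H_1: rank ker ∂_1 − rank ∂_2 = (6 − 3) − 3 = 0, and the invariant factors of ∂_2 are all 1, so H_1 = 0.
  H_2: rank ker ∂_2 − rank ∂_3 = (4 − 3) − 0 = 1, and there is no ∂_3, so H_2 = Z.

As a check, the Euler characteristic is 4 − 6 + 4 = 2, which agrees with 1 − 0 + 1 = 2.

H_0 ≅ Z,  H_1 = 0,  H_2 ≅ Z.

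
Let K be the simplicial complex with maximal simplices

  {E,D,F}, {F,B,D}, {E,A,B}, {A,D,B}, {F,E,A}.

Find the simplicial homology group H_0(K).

Order the vertices as A < B < D < E < F. Listing each simplex with vertices in this order, K has dimension 2 with simplices:

  0-simplices (5): A, B, D, E, F
  1-simplices (10): AB, AD, AE, AF, BD, BE, BF, DE, DF, EF
  2-simplices (5): ABD, ABE, AEF, BDF, DEF

so the chain groups are C_0 ≅ Z^5, C_1 ≅ Z^10, C_2 ≅ Z^5.

Boundary ∂_1: C_1 → C_0 is given by ∂[p,q] = [q] − [p]. For instance
  ∂DF = F − D.
The 5×10 boundary matrix has rank 4 and Smith normal form diag(1,1,1,1).

Boundary ∂_2: C_2 → C_1 sends each 2-simplex [p,q,r] to [q,r] − [p,r] + [p,q]. For instance
  ∂DEF = EF − DF + DE,
  ∂ABD = BD − AD + AB.
The resulting 10×5 matrix has rank 5, and its Smith normal form has invariant factors (1,1,1,1,1).

Now H_k = ker ∂_k / im ∂_{k+1}, so:

  H_0: rank C_0 − rank ∂_1 = 5 − 4 = 1, and the invariant factors of ∂_1 are all 1, so H_0 = Z.

H_0 = Z.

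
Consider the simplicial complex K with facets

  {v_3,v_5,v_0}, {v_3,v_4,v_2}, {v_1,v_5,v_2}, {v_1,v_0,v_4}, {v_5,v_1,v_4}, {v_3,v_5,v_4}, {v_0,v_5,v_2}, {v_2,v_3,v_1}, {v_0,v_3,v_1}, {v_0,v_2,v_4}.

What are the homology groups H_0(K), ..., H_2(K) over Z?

H_0 = Z,  H_1 = Z/2Z,  H_2 = 0.

Fix the vertex order v_0 < v_1 < v_2 < v_3 < v_4 < v_5 and write every simplex with vertices in increasing order. Then dim K = 2 and the simplices of K are:

  0-simplices (6): [v_0], [v_1], [v_2], [v_3], [v_4], [v_5]
  1-simplices (15): (15 of them)
  2-simplices (10): [v_0,v_1,v_3], [v_0,v_1,v_4], [v_0,v_2,v_4], [v_0,v_2,v_5], [v_0,v_3,v_5], [v_1,v_2,v_3], [v_1,v_2,v_5], [v_1,v_4,v_5], [v_2,v_3,v_4], [v_3,v_4,v_5]

so the chain groups are C_0 ≅ Z^6, C_1 ≅ Z^15, C_2 ≅ Z^10.

Boundary ∂_1: C_1 → C_0 sends each edge [p,q] (with p < q) to q − p. For instance
  ∂[v_2,v_3] = [v_3] − [v_2].
As a 6×15 matrix over Z this has rank 5, with invariant factors (1,1,1,1,1).

Boundary ∂_2: C_2 → C_1 sends each 2-simplex [p,q,r] to [q,r] − [p,r] + [p,q]. For instance
  ∂[v_0,v_2,v_5] = [v_2,v_5] − [v_0,v_5] + [v_0,v_2],
  ∂[v_0,v_2,v_4] = [v_2,v_4] − [v_0,v_4] + [v_0,v_2].
As a 15×10 matrix over Z this has rank 10, with invariant factors (1,1,1,1,1,1,1,1,1,2).

Reading off H_k = ker ∂_k / im ∂_{k+1}:

  H_0: rank C_0 − rank ∂_1 = 6 − 5 = 1, and the invariant factors of ∂_1 are all 1, so H_0 ≅ Z.
  H_1: rank ker ∂_1 − rank ∂_2 = (15 − 5) − 10 = 0, and ∂_2 has invariant factor 2 > 1, so H_1 ≅ Z/2Z.
  H_2: rank ker ∂_2 − rank ∂_3 = (10 − 10) − 0 = 0, and there is no ∂_3, so H_2 ≅ 0.

As a check, the Euler characteristic is 6 − 15 + 10 = 1, which agrees with 1 − 0 + 0 = 1.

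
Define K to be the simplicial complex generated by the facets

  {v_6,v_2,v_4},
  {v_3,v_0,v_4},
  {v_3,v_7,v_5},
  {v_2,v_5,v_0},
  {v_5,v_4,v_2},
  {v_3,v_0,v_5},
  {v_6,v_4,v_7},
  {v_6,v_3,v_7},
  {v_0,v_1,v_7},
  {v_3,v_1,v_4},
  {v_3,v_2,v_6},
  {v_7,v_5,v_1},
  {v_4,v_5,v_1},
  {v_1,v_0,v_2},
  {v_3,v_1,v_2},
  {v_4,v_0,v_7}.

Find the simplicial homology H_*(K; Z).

H_0 ≅ Z,  H_1 ≅ Z^2,  H_2 ≅ Z.

Fix the vertex order v_0 < v_1 < v_2 < v_3 < v_4 < v_5 < v_6 < v_7 and write every simplex with vertices in increasing order. Then dim K = 2 and the simplices of K are:

  0-simplices (8): [v_0], [v_1], [v_2], [v_3], [v_4], [v_5], [v_6], [v_7]
  1-simplices (24): (24 of them)
  2-simplices (16): (16 of them)

so the chain groups are C_0 ≅ Z^8, C_1 ≅ Z^24, C_2 ≅ Z^16.

Boundary ∂_1: C_1 → C_0 is given by ∂[p,q] = [q] − [p]. For instance
  ∂[v_0,v_2] = [v_2] − [v_0].
The resulting 8×24 matrix has rank 7, and its Smith normal form has invariant factors (1,1,1,1,1,1,1).

The boundary map ∂_2: C_2 → C_1 sends each 2-simplex [p,q,r] to [q,r] − [p,r] + [p,q]. For instance
  ∂[v_2,v_4,v_5] = [v_4,v_5] − [v_2,v_5] + [v_2,v_4],
  ∂[v_0,v_4,v_7] = [v_4,v_7] − [v_0,v_7] + [v_0,v_4].
The resulting 24×16 matrix has rank 15, and its Smith normal form has invariant factors (1,1,1,1,1,1,1,1,1,1,1,1,1,1,1).

Computing H_k = (kernel of ∂_k) / (image of ∂_{k+1}):

  H_0: rank C_0 − rank ∂_1 = 8 − 7 = 1, and the invariant factors of ∂_1 are all 1, so H_0 ≅ Z.
  H_1: rank ker ∂_1 − rank ∂_2 = (24 − 7) − 15 = 2, and the invariant factors of ∂_2 are all 1, so H_1 ≅ Z^2.
  H_2: rank ker ∂_2 − rank ∂_3 = (16 − 15) − 0 = 1, and there is no ∂_3, so H_2 ≅ Z.

As a check, the Euler characteristic is 8 − 24 + 16 = 0, which agrees with 1 − 2 + 1 = 0.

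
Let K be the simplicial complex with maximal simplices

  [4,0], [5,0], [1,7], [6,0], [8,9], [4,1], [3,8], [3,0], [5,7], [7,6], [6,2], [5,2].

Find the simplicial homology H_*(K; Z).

H_0 ≅ Z,  H_1 ≅ Z^3.

We work with the vertex ordering 0 < 1 < 2 < 3 < 4 < 5 < 6 < 7 < 8 < 9. The simplices of K, each written with vertices in increasing order, are:

  0-simplices (10): [0], [1], [2], [3], [4], [5], [6], [7], [8], [9]
  1-simplices (12): [0,3], [0,4], [0,5], [0,6], [1,4], [1,7], [2,5], [2,6], [3,8], [5,7], [6,7], [8,9]

so the chain groups are C_0 ≅ Z^10, C_1 ≅ Z^12.

∂_1: C_1 → C_0 maps an edge to its endpoints' difference, ∂[p,q] = q − p. For instance
  ∂[0,4] = [4] − [0].
This gives a 10×12 integer matrix of rank 9; reducing to Smith normal form yields diagonal entries (1,1,1,1,1,1,1,1,1).

Now H_k = ker ∂_k / im ∂_{k+1}, so:

  H_0: rank C_0 − rank ∂_1 = 10 − 9 = 1, and the invariant factors of ∂_1 are all 1, so H_0 = Z.
  H_1: rank ker ∂_1 − rank ∂_2 = (12 − 9) − 0 = 3, and there is no ∂_2, so H_1 = Z^3.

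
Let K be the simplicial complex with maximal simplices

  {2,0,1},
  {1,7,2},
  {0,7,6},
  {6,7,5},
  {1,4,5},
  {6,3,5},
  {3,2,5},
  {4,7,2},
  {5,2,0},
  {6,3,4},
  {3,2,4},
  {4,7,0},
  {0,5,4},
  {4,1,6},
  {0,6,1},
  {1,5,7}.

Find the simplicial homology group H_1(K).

K has 8 vertices, 24 edges, 16 triangles.
rank ∂_1 = 7, rank ∂_2 = 15 ⇒ b_1 = 24 − 7 − 15 = 2; all invariant factors of ∂_2 are 1 so no torsion. So H_1 ≅ Z^2.

H_1 = Z^2.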